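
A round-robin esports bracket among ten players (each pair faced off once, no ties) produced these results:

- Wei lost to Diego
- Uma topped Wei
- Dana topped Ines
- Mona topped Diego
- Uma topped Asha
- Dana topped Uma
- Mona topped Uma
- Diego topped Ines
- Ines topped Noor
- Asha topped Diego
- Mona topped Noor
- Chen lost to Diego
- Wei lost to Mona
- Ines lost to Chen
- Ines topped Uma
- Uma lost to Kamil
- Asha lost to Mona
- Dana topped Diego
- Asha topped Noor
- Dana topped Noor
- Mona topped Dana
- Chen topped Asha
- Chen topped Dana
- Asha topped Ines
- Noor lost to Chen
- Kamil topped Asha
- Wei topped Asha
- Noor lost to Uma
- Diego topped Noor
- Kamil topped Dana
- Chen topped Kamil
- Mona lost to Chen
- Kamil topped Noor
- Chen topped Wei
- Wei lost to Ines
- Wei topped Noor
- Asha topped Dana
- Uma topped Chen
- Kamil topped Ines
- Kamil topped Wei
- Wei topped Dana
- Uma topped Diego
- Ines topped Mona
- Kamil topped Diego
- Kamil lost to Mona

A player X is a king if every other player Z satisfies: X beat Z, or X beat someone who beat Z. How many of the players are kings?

6

Dana cannot reach Kamil in two steps.
Ines reaches everyone (king).
Kamil reaches everyone (king).
Mona reaches everyone (king).
Noor cannot reach Dana, Ines, Kamil, Mona, Asha, Uma, Chen, Diego, Wei in two steps.
Asha cannot reach Kamil in two steps.
Uma reaches everyone (king).
Chen reaches everyone (king).
Diego reaches everyone (king).
Wei cannot reach Kamil, Mona, Chen in two steps.
Kings: Ines, Kamil, Mona, Uma, Chen, Diego — 6.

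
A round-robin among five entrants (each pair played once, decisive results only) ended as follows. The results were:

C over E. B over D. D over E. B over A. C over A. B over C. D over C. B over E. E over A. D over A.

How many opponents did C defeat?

2

C's results: beat A, E; lost to B, D.
That is 2 wins.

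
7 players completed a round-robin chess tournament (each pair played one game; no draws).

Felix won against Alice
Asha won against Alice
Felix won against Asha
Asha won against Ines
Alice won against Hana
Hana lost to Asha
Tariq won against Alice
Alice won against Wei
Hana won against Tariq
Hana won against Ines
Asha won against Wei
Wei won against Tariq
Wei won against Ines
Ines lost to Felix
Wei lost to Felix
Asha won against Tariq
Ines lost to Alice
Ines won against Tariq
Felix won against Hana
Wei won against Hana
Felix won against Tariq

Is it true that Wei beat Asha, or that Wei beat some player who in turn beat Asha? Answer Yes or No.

Wei did not beat Asha directly.
Wei beat Hana, Tariq, Ines, but each of them lost to Asha. No two-step path.

No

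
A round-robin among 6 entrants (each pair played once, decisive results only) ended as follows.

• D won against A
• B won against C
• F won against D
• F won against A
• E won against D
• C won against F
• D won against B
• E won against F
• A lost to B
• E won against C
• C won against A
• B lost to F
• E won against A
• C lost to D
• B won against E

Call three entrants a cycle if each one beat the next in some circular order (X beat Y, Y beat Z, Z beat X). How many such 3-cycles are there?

Of the C(6,3) = 20 triples, the cyclic ones are: {B, C, F}; {B, D, E}; {B, E, F}; {C, D, F}.
That is 4.

4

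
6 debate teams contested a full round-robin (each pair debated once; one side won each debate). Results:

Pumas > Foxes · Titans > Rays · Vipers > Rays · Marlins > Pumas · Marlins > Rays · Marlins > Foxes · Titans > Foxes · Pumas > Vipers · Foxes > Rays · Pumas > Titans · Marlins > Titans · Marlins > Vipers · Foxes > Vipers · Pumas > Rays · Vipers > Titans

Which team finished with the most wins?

Marlins

Win totals: Marlins 5, Vipers 2, Rays 0, Pumas 4, Titans 2, Foxes 2.
Marlins leads with 5 wins (next highest: 4).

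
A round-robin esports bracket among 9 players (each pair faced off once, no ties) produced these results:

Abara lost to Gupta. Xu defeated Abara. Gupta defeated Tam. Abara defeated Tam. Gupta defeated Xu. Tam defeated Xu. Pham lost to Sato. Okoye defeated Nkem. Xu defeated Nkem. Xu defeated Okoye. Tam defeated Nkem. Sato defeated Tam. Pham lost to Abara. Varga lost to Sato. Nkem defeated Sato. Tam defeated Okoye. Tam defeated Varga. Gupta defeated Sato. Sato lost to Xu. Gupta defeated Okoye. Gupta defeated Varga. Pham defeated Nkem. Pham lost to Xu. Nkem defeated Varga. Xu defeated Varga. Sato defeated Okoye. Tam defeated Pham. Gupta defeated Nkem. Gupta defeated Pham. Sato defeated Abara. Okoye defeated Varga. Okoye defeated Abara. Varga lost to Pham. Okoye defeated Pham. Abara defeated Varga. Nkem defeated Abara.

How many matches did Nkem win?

Nkem's results: beat Varga, Sato, Abara; lost to Okoye, Gupta, Tam, Pham, Xu.
That is 3 wins.

3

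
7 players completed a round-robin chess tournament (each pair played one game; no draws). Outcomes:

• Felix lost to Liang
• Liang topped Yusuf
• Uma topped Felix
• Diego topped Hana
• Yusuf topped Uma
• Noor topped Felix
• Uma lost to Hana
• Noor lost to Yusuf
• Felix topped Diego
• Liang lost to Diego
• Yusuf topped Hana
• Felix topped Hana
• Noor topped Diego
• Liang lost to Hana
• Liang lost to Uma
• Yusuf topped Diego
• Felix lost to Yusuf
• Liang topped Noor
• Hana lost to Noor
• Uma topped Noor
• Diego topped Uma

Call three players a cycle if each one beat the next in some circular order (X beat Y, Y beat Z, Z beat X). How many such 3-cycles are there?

11

Win totals: Diego 3, Felix 2, Hana 2, Yusuf 5, Uma 3, Liang 3, Noor 3.
A player with w wins dominates both others in C(w,2) triples; summing gives 3 + 1 + 1 + 10 + 3 + 3 + 3 = 24 transitive triples.
Total triples C(7,3) = 35, so cyclic triples = 35 − 24 = 11.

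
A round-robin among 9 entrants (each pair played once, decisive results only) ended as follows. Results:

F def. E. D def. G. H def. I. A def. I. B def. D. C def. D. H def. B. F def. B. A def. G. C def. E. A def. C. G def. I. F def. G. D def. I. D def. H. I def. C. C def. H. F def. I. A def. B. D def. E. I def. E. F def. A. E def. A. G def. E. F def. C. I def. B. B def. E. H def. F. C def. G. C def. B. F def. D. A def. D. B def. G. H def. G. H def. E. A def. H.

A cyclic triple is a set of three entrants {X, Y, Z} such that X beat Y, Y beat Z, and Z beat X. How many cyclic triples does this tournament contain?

15

Win totals: A 6, B 3, C 5, D 4, E 1, F 7, G 2, H 5, I 3.
An entrant with w wins dominates both others in C(w,2) triples; summing gives 15 + 3 + 10 + 6 + 0 + 21 + 1 + 10 + 3 = 69 transitive triples.
Total triples C(9,3) = 84, so cyclic triples = 84 − 69 = 15.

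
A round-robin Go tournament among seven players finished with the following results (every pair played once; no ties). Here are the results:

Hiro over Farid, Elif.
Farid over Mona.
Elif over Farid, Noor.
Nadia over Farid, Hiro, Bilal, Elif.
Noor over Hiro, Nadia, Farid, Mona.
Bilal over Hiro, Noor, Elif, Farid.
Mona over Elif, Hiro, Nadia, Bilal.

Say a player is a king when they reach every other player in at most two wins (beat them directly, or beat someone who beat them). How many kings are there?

4

Farid cannot reach Noor in two steps.
Elif cannot reach Bilal in two steps.
Mona reaches everyone (king).
Hiro cannot reach Bilal, Nadia in two steps.
Noor reaches everyone (king).
Bilal reaches everyone (king).
Nadia reaches everyone (king).
Kings: Mona, Noor, Bilal, Nadia — 4.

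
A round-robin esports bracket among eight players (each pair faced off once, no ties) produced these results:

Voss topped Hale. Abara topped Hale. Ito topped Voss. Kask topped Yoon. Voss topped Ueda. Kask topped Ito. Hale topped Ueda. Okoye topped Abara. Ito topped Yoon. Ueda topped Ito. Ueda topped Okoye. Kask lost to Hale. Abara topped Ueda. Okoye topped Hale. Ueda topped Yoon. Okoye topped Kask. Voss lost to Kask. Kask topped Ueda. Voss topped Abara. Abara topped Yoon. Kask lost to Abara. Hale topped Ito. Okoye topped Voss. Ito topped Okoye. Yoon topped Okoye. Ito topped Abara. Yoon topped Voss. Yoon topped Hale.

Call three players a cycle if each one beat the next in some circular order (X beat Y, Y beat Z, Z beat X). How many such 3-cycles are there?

Win totals: Hale 3, Okoye 4, Ueda 3, Yoon 3, Ito 4, Kask 4, Abara 4, Voss 3.
A player with w wins dominates both others in C(w,2) triples; summing gives 3 + 6 + 3 + 3 + 6 + 6 + 6 + 3 = 36 transitive triples.
Total triples C(8,3) = 56, so cyclic triples = 56 − 36 = 20.

20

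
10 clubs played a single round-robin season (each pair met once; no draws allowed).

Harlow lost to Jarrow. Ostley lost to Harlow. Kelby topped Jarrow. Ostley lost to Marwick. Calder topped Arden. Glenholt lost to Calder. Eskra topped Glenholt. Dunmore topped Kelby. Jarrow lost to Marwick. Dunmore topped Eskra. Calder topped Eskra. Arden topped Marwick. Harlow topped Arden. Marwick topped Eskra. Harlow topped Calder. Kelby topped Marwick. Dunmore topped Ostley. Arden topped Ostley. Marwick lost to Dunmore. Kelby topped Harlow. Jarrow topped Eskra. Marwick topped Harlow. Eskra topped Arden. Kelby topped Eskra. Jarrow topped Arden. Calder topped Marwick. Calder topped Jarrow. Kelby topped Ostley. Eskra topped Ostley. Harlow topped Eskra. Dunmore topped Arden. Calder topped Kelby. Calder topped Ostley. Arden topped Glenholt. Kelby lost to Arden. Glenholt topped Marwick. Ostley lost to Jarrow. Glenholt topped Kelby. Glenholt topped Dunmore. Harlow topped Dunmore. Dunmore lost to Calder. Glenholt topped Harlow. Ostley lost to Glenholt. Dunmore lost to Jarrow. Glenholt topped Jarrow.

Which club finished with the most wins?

Calder

Win totals: Harlow 5, Eskra 3, Ostley 0, Marwick 4, Kelby 5, Calder 8, Arden 4, Glenholt 6, Jarrow 5, Dunmore 5.
Calder leads with 8 wins (next highest: 6).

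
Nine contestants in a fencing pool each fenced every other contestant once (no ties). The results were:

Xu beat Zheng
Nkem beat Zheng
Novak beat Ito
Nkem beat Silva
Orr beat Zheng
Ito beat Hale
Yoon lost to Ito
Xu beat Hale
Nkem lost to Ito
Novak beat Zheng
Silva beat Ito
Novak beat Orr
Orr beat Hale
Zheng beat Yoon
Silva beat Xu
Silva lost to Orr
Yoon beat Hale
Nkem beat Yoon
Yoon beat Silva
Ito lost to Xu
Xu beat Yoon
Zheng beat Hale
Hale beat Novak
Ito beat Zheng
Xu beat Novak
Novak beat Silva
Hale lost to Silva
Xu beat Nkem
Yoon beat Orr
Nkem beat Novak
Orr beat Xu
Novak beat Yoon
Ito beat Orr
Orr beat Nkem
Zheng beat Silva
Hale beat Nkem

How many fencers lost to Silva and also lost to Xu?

2

Silva beat: Ito, Xu, Hale.
Xu beat: Yoon, Ito, Nkem, Novak, Hale, Zheng.
Both beat: Ito, Hale — 2.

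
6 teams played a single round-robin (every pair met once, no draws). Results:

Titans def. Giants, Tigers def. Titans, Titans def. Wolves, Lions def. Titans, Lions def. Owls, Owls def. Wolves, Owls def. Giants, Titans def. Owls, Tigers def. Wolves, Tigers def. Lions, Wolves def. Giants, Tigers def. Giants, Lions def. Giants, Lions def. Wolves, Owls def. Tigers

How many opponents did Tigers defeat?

Tigers' results: beat Titans, Lions, Wolves, Giants; lost to Owls.
That is 4 wins.

4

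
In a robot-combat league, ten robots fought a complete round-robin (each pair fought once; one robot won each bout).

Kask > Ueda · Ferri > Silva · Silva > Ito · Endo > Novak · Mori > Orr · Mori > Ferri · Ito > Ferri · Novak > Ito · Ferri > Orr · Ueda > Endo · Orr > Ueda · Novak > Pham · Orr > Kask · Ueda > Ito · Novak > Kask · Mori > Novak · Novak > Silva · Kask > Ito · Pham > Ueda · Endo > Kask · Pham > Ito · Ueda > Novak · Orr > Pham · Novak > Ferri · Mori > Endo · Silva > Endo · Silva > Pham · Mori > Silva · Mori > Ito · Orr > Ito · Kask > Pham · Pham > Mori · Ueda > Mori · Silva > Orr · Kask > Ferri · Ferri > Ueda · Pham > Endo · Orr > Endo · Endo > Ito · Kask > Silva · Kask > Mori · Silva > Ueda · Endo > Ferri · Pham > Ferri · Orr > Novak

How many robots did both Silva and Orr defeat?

4

Silva beat: Ito, Orr, Pham, Ueda, Endo.
Orr beat: Ito, Pham, Novak, Kask, Ueda, Endo.
Both beat: Ito, Pham, Ueda, Endo — 4.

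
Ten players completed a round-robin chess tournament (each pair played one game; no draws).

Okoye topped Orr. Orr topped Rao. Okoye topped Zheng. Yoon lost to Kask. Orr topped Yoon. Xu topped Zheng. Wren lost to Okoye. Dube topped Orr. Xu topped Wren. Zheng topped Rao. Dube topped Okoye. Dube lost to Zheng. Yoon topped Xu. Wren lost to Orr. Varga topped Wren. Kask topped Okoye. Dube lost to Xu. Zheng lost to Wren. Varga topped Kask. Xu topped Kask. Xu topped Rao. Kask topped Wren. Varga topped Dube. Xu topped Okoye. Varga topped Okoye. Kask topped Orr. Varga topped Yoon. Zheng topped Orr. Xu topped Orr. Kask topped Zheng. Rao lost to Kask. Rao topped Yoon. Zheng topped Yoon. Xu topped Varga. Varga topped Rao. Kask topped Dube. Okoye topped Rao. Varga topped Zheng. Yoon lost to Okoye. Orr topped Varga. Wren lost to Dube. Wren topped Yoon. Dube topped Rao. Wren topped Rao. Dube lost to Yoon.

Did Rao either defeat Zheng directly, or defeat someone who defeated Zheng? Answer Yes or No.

Rao did not beat Zheng directly.
Rao beat Yoon, but each of them lost to Zheng. No two-step path.

No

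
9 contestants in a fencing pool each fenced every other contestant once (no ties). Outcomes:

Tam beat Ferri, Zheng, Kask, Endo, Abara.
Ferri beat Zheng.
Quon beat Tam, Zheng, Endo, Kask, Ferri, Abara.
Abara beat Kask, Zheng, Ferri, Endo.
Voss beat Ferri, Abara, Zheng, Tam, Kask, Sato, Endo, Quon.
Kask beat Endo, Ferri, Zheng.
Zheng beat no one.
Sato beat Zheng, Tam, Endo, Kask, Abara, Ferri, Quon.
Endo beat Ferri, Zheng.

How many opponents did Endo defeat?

2

Endo's results: beat Ferri, Zheng; lost to Kask, Abara, Voss, Sato, Quon, Tam.
That is 2 wins.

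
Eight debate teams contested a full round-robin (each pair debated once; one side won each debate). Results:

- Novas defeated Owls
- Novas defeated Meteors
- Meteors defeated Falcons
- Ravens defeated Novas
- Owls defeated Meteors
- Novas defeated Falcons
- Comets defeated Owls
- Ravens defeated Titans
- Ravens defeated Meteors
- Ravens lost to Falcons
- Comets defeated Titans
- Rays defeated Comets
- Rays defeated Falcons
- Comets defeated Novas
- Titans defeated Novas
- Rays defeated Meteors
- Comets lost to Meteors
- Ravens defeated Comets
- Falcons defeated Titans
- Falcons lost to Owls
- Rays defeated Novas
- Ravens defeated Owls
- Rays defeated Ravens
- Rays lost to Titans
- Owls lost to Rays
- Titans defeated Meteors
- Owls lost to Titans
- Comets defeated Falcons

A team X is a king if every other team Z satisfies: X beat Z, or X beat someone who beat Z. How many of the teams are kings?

5

Comets reaches everyone (king).
Ravens reaches everyone (king).
Novas cannot reach Rays in two steps.
Meteors cannot reach Rays in two steps.
Owls cannot reach Novas, Rays in two steps.
Falcons reaches everyone (king).
Titans reaches everyone (king).
Rays reaches everyone (king).
Kings: Comets, Ravens, Falcons, Titans, Rays — 5.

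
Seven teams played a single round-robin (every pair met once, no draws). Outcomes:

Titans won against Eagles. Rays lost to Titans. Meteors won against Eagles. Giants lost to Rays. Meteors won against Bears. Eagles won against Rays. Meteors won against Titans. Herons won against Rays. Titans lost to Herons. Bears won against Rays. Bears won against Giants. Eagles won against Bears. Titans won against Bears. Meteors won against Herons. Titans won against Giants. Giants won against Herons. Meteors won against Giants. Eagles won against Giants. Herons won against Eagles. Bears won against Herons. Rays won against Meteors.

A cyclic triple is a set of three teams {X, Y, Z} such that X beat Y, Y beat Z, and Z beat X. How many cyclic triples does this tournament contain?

9

Win totals: Meteors 5, Rays 2, Giants 1, Bears 3, Herons 3, Titans 4, Eagles 3.
A team with w wins dominates both others in C(w,2) triples; summing gives 10 + 1 + 0 + 3 + 3 + 6 + 3 = 26 transitive triples.
Total triples C(7,3) = 35, so cyclic triples = 35 − 26 = 9.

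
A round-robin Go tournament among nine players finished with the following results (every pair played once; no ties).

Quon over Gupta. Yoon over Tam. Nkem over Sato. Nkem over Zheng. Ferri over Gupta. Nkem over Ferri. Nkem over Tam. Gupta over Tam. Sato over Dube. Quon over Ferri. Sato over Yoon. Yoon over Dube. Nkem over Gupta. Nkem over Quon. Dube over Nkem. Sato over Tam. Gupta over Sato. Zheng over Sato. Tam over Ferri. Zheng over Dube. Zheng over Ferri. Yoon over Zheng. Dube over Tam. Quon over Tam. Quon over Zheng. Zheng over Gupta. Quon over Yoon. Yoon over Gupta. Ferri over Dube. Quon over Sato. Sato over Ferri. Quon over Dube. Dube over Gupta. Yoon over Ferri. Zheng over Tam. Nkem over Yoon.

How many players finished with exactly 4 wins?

Win totals: Quon 7, Zheng 5, Gupta 2, Ferri 2, Yoon 5, Tam 1, Sato 4, Dube 3, Nkem 7.
Exactly 4: Sato — 1 player.

1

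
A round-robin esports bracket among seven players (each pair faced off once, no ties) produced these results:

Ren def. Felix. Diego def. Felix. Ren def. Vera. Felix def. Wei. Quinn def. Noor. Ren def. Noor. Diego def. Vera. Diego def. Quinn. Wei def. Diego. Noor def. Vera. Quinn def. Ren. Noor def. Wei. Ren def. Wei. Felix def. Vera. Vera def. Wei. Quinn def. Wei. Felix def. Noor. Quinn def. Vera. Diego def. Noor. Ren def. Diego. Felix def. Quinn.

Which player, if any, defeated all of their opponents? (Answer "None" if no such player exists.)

None

Highest win total is Ren with 5 (out of 6 possible).
Ren lost to Quinn, so no player went undefeated.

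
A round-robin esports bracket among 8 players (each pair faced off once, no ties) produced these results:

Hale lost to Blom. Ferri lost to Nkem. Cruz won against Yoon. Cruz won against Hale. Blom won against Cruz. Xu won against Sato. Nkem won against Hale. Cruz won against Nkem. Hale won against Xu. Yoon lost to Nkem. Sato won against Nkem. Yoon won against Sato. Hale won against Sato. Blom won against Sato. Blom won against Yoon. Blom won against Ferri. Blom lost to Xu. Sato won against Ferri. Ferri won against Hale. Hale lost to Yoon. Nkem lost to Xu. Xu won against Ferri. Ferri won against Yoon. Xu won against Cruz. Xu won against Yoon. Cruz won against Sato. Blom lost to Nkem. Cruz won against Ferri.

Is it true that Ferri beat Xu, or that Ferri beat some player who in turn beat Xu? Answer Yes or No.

Yes

Ferri did not beat Xu directly.
Ferri beat Hale, Yoon. Of those, Hale beat Xu.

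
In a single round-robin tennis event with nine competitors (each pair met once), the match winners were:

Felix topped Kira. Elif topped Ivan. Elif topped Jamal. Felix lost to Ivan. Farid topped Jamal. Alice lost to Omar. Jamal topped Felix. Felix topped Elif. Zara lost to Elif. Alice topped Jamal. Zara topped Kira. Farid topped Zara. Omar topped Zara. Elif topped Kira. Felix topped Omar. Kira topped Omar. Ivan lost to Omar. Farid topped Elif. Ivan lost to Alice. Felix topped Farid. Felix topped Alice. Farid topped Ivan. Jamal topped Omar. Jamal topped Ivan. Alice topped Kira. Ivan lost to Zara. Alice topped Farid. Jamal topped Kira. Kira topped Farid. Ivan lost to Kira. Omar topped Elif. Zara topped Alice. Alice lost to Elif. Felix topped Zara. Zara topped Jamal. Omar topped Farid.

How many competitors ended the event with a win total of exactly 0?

0

Win totals: Omar 5, Alice 4, Zara 4, Farid 4, Kira 3, Ivan 1, Felix 6, Jamal 4, Elif 5.
No competitor has exactly 0 wins.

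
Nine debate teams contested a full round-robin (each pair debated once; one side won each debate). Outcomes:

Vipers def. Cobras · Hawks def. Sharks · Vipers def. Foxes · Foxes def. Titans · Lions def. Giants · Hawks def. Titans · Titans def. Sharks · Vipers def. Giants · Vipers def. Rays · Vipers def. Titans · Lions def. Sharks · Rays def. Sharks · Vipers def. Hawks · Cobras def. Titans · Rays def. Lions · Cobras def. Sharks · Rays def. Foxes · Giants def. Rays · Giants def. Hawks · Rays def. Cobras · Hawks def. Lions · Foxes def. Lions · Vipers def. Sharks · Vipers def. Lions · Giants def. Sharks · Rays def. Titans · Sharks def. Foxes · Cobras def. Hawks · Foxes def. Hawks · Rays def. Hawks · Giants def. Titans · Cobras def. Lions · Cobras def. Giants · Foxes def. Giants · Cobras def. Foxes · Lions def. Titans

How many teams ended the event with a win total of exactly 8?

1

Win totals: Vipers 8, Lions 3, Foxes 4, Cobras 6, Rays 6, Titans 1, Giants 4, Hawks 3, Sharks 1.
Exactly 8: Vipers — 1 team.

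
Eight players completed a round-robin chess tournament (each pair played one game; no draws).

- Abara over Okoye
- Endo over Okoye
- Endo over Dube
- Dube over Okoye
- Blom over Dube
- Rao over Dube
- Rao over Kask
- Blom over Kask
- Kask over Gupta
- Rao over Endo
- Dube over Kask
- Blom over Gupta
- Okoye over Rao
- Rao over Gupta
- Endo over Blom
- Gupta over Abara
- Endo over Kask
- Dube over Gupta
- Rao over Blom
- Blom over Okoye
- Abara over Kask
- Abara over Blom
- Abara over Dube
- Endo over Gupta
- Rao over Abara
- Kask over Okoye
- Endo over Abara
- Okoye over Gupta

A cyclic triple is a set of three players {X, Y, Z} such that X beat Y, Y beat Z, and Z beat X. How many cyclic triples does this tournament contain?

Win totals: Blom 4, Rao 6, Okoye 2, Kask 2, Endo 6, Abara 4, Gupta 1, Dube 3.
A player with w wins dominates both others in C(w,2) triples; summing gives 6 + 15 + 1 + 1 + 15 + 6 + 0 + 3 = 47 transitive triples.
Total triples C(8,3) = 56, so cyclic triples = 56 − 47 = 9.

9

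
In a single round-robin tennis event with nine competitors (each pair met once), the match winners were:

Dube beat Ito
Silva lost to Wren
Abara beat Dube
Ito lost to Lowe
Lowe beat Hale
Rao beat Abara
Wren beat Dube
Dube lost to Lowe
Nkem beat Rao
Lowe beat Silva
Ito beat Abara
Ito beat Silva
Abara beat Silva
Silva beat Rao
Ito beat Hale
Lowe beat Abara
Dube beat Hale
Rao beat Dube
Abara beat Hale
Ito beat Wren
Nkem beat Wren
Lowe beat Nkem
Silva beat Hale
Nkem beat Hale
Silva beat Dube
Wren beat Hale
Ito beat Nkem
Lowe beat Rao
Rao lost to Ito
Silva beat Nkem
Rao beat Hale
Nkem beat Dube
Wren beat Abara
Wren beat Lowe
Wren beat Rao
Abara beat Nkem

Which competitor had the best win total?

Lowe

Win totals: Lowe 7, Hale 0, Ito 6, Rao 3, Dube 2, Abara 4, Nkem 4, Silva 4, Wren 6.
Lowe leads with 7 wins (next highest: 6).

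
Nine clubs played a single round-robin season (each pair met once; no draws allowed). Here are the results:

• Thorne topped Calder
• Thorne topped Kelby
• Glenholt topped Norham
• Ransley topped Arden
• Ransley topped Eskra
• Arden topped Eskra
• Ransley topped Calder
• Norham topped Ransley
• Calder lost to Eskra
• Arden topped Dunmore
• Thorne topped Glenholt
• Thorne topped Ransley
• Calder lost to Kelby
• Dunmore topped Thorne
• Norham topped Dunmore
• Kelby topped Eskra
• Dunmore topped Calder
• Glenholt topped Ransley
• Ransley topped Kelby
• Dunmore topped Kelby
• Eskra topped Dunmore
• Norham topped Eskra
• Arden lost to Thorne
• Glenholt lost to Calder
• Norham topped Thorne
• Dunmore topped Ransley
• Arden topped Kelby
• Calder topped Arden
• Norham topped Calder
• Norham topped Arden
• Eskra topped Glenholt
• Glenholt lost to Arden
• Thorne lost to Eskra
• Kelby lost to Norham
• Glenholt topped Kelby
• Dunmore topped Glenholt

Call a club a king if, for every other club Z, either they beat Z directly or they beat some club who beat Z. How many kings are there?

6

Kelby cannot reach Ransley, Norham in two steps.
Ransley cannot reach Norham in two steps.
Dunmore reaches everyone (king).
Glenholt reaches everyone (king).
Calder cannot reach Thorne in two steps.
Norham reaches everyone (king).
Arden reaches everyone (king).
Eskra reaches everyone (king).
Thorne reaches everyone (king).
Kings: Dunmore, Glenholt, Norham, Arden, Eskra, Thorne — 6.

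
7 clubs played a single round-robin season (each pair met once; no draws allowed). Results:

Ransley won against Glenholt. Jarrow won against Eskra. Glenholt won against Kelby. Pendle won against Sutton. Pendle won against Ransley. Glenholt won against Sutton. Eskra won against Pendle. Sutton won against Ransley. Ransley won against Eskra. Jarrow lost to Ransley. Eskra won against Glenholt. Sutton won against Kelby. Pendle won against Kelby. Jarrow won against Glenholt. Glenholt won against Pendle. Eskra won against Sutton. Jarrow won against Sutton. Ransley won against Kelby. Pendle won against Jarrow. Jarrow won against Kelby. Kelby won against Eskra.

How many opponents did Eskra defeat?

3

Eskra's results: beat Pendle, Glenholt, Sutton; lost to Ransley, Kelby, Jarrow.
That is 3 wins.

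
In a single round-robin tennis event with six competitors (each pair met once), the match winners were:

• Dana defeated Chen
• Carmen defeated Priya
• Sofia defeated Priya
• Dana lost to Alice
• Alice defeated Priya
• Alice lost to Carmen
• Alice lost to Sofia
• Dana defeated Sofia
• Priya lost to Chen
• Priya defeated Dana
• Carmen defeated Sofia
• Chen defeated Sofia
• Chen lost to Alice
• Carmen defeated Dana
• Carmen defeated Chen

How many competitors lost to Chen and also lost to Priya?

Chen beat: Priya, Sofia.
Priya beat: Dana.
No one was beaten by both.

0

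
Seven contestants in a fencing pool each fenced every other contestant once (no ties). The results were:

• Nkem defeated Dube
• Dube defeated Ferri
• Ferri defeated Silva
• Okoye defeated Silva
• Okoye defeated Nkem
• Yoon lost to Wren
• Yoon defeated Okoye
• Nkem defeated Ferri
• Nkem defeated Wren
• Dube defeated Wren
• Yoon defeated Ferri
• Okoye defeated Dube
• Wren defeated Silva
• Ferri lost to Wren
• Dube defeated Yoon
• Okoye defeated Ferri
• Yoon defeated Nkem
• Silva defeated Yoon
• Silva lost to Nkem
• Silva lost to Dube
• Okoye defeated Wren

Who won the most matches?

Okoye

Win totals: Okoye 5, Ferri 1, Yoon 3, Nkem 4, Wren 3, Silva 1, Dube 4.
Okoye leads with 5 wins (next highest: 4).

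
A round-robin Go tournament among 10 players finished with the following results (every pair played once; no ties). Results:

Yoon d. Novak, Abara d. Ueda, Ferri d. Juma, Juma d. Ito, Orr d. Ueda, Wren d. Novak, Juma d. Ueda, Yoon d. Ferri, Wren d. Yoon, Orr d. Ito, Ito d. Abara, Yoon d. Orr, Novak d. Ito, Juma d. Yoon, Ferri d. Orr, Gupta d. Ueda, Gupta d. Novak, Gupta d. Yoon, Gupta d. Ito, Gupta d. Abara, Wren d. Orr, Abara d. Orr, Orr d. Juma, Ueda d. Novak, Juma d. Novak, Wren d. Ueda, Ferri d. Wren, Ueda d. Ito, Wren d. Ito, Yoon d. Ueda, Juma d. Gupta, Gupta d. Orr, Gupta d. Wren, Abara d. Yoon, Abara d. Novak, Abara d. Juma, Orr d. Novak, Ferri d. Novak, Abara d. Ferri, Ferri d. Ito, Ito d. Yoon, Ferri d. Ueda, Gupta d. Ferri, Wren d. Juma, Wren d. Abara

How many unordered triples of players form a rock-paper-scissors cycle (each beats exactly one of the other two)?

Win totals: Ueda 2, Novak 1, Wren 7, Ferri 6, Juma 5, Ito 2, Abara 6, Orr 4, Gupta 8, Yoon 4.
A player with w wins dominates both others in C(w,2) triples; summing gives 1 + 0 + 21 + 15 + 10 + 1 + 15 + 6 + 28 + 6 = 103 transitive triples.
Total triples C(10,3) = 120, so cyclic triples = 120 − 103 = 17.

17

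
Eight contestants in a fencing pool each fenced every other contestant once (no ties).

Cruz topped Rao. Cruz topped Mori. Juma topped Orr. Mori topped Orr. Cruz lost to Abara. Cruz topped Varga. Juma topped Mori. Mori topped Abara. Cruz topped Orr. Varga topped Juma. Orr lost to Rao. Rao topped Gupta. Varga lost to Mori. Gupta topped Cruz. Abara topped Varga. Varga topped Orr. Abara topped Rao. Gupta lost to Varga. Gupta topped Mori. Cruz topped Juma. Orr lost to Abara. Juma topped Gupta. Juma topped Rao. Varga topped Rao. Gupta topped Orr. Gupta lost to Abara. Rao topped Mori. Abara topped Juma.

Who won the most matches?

Win totals: Juma 4, Abara 6, Rao 3, Orr 0, Gupta 3, Mori 3, Cruz 5, Varga 4.
Abara leads with 6 wins (next highest: 5).

Abara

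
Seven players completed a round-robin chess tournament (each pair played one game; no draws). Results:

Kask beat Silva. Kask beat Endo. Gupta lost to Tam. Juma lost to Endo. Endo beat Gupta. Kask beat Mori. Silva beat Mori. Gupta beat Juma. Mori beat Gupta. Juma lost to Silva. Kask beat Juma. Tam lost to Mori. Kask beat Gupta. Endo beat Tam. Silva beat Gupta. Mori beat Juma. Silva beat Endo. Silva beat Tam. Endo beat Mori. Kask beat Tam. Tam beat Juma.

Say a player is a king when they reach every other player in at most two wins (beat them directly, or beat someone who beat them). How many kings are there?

1

Kask reaches everyone (king).
Silva cannot reach Kask in two steps.
Juma cannot reach Kask, Silva, Tam, Gupta, Endo, Mori in two steps.
Tam cannot reach Kask, Silva, Endo, Mori in two steps.
Gupta cannot reach Kask, Silva, Tam, Endo, Mori in two steps.
Endo cannot reach Kask, Silva in two steps.
Mori cannot reach Kask, Silva, Endo in two steps.
Kings: Kask — 1.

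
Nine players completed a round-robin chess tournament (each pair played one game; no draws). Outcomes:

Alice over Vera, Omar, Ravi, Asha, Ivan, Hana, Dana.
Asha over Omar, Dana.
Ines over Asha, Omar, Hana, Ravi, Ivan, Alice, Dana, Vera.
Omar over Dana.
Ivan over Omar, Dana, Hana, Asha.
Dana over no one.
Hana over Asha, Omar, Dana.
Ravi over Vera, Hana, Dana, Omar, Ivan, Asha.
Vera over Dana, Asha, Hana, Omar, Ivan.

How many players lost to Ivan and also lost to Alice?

Ivan beat: Dana, Asha, Omar, Hana.
Alice beat: Dana, Ravi, Ivan, Asha, Vera, Omar, Hana.
Both beat: Dana, Asha, Omar, Hana — 4.

4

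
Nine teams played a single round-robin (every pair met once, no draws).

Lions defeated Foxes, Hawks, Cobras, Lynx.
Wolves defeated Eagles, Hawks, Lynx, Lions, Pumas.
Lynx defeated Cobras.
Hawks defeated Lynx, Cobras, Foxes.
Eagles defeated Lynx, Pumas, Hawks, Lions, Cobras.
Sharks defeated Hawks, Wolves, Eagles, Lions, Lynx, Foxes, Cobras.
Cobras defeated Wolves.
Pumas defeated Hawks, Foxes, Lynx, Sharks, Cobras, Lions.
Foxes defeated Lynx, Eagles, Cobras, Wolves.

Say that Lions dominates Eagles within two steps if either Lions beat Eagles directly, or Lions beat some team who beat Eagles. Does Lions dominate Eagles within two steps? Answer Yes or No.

Lions did not beat Eagles directly.
Lions beat Lynx, Hawks, Foxes, Cobras. Of those, Foxes beat Eagles.

Yes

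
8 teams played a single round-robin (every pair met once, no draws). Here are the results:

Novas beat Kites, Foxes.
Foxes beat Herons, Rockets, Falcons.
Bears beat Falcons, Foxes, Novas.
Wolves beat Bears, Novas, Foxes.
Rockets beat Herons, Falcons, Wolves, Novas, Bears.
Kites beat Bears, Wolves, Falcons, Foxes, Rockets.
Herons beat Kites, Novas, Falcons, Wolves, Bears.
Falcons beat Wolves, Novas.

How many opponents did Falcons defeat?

Falcons' results: beat Wolves, Novas; lost to Rockets, Foxes, Bears, Kites, Herons.
That is 2 wins.

2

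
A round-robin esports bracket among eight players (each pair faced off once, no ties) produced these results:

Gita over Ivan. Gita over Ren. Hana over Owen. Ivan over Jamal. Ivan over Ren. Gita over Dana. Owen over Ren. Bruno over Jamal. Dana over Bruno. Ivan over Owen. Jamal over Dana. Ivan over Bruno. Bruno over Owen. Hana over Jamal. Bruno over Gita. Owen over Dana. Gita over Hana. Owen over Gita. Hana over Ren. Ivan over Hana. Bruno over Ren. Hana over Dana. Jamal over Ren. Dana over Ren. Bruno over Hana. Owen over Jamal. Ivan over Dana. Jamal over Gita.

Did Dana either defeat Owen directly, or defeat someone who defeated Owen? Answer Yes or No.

Dana did not beat Owen directly.
Dana beat Bruno, Ren. Of those, Bruno beat Owen.

Yes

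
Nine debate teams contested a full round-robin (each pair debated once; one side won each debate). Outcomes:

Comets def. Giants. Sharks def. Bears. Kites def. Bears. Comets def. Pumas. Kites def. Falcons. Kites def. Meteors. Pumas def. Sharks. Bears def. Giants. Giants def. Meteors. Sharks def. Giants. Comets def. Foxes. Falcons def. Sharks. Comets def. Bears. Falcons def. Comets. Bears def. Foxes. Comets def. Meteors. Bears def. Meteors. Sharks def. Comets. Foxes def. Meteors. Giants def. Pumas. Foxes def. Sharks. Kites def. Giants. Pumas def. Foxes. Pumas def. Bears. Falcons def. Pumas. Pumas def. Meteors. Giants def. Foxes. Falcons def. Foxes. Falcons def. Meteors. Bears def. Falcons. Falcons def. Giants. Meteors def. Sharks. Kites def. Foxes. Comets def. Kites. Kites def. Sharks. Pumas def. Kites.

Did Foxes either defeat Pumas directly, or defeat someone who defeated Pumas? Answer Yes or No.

No

Foxes did not beat Pumas directly.
Foxes beat Meteors, Sharks, but each of them lost to Pumas. No two-step path.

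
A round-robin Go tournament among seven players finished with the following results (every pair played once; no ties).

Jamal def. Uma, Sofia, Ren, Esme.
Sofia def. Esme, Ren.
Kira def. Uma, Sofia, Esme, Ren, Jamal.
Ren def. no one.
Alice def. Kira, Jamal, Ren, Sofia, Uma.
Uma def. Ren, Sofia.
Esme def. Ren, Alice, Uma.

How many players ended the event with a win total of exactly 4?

Win totals: Kira 5, Alice 5, Esme 3, Uma 2, Ren 0, Sofia 2, Jamal 4.
Exactly 4: Jamal — 1 player.

1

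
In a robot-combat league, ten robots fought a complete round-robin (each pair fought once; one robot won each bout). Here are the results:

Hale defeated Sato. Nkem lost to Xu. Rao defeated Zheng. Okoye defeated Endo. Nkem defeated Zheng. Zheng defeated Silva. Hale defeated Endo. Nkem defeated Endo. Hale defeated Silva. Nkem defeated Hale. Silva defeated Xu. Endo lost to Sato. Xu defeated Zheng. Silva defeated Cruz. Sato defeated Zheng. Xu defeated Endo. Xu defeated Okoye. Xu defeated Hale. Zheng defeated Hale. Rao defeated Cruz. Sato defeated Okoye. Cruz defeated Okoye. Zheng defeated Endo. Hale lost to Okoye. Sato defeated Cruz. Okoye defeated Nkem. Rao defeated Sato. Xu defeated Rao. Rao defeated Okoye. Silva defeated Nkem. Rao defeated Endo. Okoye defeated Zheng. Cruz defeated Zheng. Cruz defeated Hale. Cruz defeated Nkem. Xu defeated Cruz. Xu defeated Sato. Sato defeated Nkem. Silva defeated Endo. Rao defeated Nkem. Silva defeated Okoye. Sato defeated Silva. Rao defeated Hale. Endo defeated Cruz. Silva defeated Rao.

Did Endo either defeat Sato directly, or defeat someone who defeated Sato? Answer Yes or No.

No

Endo did not beat Sato directly.
Endo beat Cruz, but each of them lost to Sato. No two-step path.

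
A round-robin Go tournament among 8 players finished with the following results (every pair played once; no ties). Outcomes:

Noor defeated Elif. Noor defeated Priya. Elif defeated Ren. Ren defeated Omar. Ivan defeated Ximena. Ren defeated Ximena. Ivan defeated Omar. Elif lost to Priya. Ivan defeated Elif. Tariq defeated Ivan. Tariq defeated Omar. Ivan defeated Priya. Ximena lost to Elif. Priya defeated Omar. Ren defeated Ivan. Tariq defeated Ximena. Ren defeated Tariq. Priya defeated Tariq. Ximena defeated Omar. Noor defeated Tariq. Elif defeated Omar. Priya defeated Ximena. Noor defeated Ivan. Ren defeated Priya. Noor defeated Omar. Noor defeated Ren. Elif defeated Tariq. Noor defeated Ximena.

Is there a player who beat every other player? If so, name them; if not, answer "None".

Noor

Noor has 7 wins out of 7 opponents — a perfect record.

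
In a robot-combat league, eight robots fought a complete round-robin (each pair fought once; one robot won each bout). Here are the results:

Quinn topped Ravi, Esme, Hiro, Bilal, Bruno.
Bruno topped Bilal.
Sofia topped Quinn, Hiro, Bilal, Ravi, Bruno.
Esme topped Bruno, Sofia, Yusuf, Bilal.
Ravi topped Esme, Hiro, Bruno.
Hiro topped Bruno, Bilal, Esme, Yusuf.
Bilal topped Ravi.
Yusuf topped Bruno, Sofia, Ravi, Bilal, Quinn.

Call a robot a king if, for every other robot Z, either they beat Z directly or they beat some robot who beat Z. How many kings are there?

5

Esme reaches everyone (king).
Bilal cannot reach Sofia, Yusuf, Quinn in two steps.
Sofia reaches everyone (king).
Hiro reaches everyone (king).
Yusuf reaches everyone (king).
Ravi cannot reach Quinn in two steps.
Bruno cannot reach Esme, Sofia, Hiro, Yusuf, Quinn in two steps.
Quinn reaches everyone (king).
Kings: Esme, Sofia, Hiro, Yusuf, Quinn — 5.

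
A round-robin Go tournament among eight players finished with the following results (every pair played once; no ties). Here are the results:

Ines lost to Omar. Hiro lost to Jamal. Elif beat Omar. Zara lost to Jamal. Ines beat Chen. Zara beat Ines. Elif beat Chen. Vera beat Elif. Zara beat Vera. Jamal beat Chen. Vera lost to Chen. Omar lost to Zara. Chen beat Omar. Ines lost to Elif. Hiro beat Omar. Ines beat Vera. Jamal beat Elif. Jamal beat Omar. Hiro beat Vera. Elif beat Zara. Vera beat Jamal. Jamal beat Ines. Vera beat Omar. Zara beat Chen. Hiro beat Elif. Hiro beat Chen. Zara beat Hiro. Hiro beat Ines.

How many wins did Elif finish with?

4

Elif's results: beat Omar, Zara, Ines, Chen; lost to Vera, Jamal, Hiro.
That is 4 wins.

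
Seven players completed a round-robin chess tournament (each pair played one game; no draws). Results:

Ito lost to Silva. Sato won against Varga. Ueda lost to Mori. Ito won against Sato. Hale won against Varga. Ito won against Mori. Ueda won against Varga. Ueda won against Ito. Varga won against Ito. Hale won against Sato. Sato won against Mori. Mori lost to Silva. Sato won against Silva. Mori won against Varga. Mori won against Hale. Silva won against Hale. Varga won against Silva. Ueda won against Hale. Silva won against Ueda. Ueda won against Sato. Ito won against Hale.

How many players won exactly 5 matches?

0

Win totals: Silva 4, Ito 3, Hale 2, Ueda 4, Varga 2, Mori 3, Sato 3.
No player has exactly 5 wins.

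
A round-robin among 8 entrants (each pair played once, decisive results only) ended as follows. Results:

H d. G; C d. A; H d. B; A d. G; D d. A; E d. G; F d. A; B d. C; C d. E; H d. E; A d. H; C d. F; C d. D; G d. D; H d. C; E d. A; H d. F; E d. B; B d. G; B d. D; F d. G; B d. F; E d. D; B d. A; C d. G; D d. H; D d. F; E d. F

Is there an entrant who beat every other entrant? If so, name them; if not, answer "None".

Highest win total is H with 5 (out of 7 possible).
H lost to A, D, so no entrant went undefeated.

None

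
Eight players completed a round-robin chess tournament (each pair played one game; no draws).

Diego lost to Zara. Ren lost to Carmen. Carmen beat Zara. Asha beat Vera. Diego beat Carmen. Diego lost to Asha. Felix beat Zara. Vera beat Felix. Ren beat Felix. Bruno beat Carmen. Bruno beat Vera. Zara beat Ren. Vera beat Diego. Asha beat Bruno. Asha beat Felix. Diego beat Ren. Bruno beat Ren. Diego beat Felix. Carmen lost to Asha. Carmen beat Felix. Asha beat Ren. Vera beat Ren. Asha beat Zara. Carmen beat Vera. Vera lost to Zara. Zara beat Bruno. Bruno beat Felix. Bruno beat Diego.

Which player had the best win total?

Win totals: Zara 4, Carmen 4, Felix 1, Bruno 5, Vera 3, Diego 3, Asha 7, Ren 1.
Asha leads with 7 wins (next highest: 5).

Asha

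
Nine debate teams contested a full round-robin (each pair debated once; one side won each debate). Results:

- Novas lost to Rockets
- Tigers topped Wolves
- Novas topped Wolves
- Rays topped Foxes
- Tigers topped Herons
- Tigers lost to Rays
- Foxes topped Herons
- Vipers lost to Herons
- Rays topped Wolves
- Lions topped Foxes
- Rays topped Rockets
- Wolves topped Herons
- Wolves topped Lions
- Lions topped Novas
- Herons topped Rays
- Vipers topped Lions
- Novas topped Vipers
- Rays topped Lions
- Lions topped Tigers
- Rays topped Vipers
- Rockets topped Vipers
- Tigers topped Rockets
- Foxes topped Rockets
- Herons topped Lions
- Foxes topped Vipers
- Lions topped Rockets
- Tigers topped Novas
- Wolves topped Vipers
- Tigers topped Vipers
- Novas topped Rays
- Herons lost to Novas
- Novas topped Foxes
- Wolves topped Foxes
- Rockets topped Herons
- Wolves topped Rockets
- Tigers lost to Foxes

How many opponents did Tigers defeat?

Tigers' results: beat Herons, Vipers, Novas, Rockets, Wolves; lost to Lions, Rays, Foxes.
That is 5 wins.

5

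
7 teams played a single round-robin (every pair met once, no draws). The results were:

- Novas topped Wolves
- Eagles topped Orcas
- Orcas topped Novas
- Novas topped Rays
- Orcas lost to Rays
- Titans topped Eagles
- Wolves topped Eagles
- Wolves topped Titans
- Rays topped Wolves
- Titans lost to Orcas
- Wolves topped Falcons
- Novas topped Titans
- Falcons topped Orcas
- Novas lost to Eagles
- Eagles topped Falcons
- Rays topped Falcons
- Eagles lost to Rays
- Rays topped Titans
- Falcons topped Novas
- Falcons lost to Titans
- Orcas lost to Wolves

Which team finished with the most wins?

Rays

Win totals: Wolves 4, Falcons 2, Rays 5, Orcas 2, Novas 3, Titans 2, Eagles 3.
Rays leads with 5 wins (next highest: 4).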